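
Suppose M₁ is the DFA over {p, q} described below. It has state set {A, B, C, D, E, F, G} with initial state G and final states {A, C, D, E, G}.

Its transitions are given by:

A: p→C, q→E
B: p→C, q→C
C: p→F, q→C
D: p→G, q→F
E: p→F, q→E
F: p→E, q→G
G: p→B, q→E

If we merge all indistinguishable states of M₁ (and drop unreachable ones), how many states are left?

2

States {A,D} cannot be reached from the start state, so discard them.
Initial partition by acceptance: {C,E,G} | {B,F}.
No further refinement is possible. Final partition (2 blocks): {C,E,G} | {B,F}.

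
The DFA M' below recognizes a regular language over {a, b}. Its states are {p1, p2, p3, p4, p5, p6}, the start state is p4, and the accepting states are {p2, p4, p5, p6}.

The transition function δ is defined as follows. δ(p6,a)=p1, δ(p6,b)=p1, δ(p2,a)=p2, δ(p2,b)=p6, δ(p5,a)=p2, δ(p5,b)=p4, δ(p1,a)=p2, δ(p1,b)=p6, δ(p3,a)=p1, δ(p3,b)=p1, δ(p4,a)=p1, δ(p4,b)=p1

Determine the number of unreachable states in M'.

BFS from p4 reaches {p1, p2, p4, p6}; the 2 state(s) p3, p5 are never visited.

2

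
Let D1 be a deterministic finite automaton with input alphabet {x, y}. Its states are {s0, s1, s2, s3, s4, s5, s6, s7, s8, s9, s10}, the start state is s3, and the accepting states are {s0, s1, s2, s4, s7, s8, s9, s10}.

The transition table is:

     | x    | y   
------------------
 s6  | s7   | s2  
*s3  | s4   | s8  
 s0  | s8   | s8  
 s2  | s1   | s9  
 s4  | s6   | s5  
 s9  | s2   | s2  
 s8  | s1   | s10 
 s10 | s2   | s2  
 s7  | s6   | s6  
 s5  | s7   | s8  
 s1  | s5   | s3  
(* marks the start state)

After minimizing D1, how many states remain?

4

First remove the unreachable states {s0}; 10 states remain.
Start with accepting vs non-accepting: {s1,s2,s4,s7,s8,s9,s10} | {s3,s5,s6}.
Split {s1,s2,s4,s7,s8,s9,s10} by δ(·,x) → {s2,s8,s9,s10} and {s1,s4,s7}.
Split {s2,s8,s9,s10} by δ(·,x) → {s2,s8} and {s9,s10}.
Stable partition: {s2,s8} | {s3,s5,s6} | {s1,s4,s7} | {s9,s10} — 4 equivalence classes.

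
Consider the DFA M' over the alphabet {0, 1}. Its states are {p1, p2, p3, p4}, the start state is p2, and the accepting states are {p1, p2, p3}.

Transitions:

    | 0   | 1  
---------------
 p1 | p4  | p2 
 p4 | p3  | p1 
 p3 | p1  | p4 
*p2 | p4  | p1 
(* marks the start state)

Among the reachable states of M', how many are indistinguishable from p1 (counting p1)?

Every state is reachable, so we keep all 4.
Initial partition by acceptance: {p1,p2,p3} | {p4}.
On input 0, block {p1,p2,p3} splits into {p1,p2} and {p3}.
The partition is now stable with 3 blocks: {p1,p2} | {p4} | {p3}.
State p1 belongs to the block {p1,p2}, which has 2 states.

2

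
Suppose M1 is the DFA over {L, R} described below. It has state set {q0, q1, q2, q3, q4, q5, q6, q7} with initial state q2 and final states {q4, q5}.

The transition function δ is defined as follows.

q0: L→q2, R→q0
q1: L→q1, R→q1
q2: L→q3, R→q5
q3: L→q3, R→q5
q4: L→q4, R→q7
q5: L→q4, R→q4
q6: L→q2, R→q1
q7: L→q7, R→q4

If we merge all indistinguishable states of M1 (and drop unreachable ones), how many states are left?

4

First remove the unreachable states {q0,q1,q6}; 5 states remain.
P0 = {q4,q5} | {q2,q3,q7}.
Split {q4,q5} by δ(·,R) → {q4} and {q5}.
Split {q2,q3,q7} by δ(·,R) → {q2,q3} and {q7}.
Stable partition: {q4} | {q2,q3} | {q5} | {q7} — 4 equivalence classes.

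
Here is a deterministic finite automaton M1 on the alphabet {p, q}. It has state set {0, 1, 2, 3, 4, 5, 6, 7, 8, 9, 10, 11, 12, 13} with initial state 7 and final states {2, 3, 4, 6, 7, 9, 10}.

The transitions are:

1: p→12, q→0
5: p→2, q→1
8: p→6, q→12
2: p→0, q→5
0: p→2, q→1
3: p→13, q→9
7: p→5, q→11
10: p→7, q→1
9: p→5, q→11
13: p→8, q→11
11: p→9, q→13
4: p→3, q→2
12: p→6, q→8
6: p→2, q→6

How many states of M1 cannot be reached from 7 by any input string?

3

Starting at 7 and following transitions, the reachable set is {0, 1, 2, 5, 6, 7, 8, 9, 11, 12, 13}. That leaves 3, 4, 10 unreachable — 3 in total.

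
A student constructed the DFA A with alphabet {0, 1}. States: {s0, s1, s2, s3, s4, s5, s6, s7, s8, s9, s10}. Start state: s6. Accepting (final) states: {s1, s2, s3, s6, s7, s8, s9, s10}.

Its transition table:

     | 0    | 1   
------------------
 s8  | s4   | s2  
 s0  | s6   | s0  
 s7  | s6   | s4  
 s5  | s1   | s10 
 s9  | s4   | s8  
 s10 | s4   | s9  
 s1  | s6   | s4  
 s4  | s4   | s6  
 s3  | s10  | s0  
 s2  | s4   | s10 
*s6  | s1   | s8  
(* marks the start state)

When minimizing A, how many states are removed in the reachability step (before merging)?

4

Starting at s6 and following transitions, the reachable set is {s1, s2, s4, s6, s8, s9, s10}. That leaves s0, s3, s5, s7 unreachable — 4 in total.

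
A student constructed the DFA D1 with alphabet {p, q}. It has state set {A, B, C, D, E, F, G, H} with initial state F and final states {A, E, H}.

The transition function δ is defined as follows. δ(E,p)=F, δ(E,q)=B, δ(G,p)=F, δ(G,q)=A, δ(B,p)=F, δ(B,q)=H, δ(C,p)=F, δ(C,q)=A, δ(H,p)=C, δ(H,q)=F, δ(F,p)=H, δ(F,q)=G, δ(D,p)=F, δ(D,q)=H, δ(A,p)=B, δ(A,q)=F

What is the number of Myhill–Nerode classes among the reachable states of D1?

Reachable states from the start: {A,B,C,F,G,H}. Unreachable: {D,E} — drop them.
P0 = {A,H} | {B,C,F,G}.
On input p, block {B,C,F,G} splits into {B,C,G} and {F}.
The partition is now stable with 3 blocks: {A,H} | {B,C,G} | {F}.

3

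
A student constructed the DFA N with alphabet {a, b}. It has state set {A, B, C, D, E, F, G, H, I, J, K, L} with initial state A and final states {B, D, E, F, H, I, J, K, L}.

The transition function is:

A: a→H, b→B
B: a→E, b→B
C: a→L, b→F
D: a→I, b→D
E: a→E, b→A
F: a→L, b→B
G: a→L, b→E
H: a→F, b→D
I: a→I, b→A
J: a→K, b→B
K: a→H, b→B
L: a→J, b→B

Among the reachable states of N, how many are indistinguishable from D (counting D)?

Reachable states from the start: {A,B,D,E,F,H,I,J,K,L}. Unreachable: {C,G} — drop them.
Initial partition by acceptance: {B,D,E,F,H,I,J,K,L} | {A}.
Refine {B,D,E,F,H,I,J,K,L} on symbol b: members go to different blocks, giving {B,D,F,H,J,K,L} and {E,I}.
Refine {B,D,F,H,J,K,L} on symbol a: members go to different blocks, giving {F,H,J,K,L} and {B,D}.
The partition is now stable with 4 blocks: {F,H,J,K,L} | {A} | {E,I} | {B,D}.
State D belongs to the block {B,D}, which has 2 states.

2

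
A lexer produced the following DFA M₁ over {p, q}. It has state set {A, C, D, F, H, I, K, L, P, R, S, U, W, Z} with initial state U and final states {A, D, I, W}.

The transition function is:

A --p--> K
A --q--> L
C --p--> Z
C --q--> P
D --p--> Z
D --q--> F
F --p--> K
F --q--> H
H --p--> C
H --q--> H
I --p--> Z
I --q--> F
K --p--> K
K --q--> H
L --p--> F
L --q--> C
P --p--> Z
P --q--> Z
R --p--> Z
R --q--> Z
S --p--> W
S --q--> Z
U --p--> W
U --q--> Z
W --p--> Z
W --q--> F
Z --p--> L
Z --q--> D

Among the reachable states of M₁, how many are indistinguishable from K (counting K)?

2

Reachable states from the start: {C,D,F,H,K,L,P,U,W,Z}. Unreachable: {A,I,R,S} — drop them.
P0 = {D,W} | {C,F,H,K,L,P,U,Z}.
Split {C,F,H,K,L,P,U,Z} by δ(·,p) → {C,F,H,K,L,P,Z} and {U}.
On input q, block {C,F,H,K,L,P,Z} splits into {C,F,H,K,L,P} and {Z}.
On input p, block {C,F,H,K,L,P} splits into {F,H,K,L} and {C,P}.
Split {F,H,K,L} by δ(·,p) → {F,K,L} and {H}.
Refine {F,K,L} on symbol q: members go to different blocks, giving {F,K} and {L}.
Split {C,P} by δ(·,q) → {C} and {P}.
Stable partition: {D,W} | {F,K} | {U} | {Z} | {C} | {H} | {L} | {P} — 8 equivalence classes.
State K belongs to the block {F,K}, which has 2 states.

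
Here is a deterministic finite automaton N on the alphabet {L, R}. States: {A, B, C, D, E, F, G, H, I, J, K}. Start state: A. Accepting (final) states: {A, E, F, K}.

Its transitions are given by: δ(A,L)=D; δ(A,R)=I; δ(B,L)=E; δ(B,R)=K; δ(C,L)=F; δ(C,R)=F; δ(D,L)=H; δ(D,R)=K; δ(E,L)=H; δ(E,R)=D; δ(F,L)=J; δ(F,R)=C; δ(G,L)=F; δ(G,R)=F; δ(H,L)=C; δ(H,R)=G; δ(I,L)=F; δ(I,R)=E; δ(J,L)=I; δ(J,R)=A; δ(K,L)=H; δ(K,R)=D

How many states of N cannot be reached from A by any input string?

Starting at A and following transitions, the reachable set is {A, C, D, E, F, G, H, I, J, K}. That leaves B unreachable — 1 in total.

1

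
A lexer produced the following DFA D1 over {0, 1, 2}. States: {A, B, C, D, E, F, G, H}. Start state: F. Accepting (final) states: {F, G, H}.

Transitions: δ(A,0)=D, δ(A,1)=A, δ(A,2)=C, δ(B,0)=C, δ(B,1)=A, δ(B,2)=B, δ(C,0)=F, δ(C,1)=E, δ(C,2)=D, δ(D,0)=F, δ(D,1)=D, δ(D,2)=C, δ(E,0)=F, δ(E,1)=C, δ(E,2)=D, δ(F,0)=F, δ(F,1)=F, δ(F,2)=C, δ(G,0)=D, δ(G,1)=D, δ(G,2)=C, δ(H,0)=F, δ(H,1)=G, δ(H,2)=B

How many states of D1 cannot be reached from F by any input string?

4

BFS from F reaches {C, D, E, F}; the 4 state(s) A, B, G, H are never visited.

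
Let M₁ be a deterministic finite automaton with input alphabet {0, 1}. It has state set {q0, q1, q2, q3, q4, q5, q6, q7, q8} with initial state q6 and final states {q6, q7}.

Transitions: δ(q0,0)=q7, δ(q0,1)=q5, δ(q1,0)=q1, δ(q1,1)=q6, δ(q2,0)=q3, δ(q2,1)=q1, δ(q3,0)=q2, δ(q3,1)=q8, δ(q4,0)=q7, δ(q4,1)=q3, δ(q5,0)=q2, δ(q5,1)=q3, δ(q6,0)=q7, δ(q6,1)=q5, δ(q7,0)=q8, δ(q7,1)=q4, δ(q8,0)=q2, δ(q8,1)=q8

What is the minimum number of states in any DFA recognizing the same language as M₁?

6

First remove the unreachable states {q0}; 8 states remain.
Initial partition by acceptance: {q6,q7} | {q1,q2,q3,q4,q5,q8}.
On input 0, block {q6,q7} splits into {q6} and {q7}.
Refine {q1,q2,q3,q4,q5,q8} on symbol 0: members go to different blocks, giving {q1,q2,q3,q5,q8} and {q4}.
Split {q1,q2,q3,q5,q8} by δ(·,1) → {q2,q3,q5,q8} and {q1}.
On input 1, block {q2,q3,q5,q8} splits into {q3,q5,q8} and {q2}.
No further refinement is possible. Final partition (6 blocks): {q6} | {q3,q5,q8} | {q7} | {q4} | {q1} | {q2}.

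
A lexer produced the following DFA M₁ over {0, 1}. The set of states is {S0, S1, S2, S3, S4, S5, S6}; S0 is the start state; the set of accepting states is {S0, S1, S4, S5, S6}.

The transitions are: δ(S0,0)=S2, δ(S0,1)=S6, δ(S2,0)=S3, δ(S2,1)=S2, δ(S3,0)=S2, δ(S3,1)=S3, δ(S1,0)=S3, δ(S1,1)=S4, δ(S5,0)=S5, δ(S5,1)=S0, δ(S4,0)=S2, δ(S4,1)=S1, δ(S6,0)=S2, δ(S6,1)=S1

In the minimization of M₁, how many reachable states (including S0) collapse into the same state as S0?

Reachable states from the start: {S0,S1,S2,S3,S4,S6}. Unreachable: {S5} — drop them.
P0 = {S0,S1,S4,S6} | {S2,S3}.
No further refinement is possible. Final partition (2 blocks): {S0,S1,S4,S6} | {S2,S3}.
The equivalence class containing S0 is {S0,S1,S4,S6}, of size 4.

4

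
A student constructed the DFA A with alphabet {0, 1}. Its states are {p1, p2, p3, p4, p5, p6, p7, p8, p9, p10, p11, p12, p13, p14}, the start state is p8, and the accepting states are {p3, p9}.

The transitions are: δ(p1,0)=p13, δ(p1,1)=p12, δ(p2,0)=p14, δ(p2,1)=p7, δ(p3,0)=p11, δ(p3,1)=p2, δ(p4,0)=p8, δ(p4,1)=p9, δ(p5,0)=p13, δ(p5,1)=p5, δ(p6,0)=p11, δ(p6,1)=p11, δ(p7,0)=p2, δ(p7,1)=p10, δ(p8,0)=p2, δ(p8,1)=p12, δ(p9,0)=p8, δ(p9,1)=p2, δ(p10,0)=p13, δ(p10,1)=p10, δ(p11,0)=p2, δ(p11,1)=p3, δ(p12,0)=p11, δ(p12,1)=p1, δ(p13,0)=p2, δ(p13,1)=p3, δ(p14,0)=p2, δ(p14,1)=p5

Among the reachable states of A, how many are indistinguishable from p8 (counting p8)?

First remove the unreachable states {p4,p6,p9}; 11 states remain.
Start with accepting vs non-accepting: {p3} | {p1,p2,p5,p7,p8,p10,p11,p12,p13,p14}.
Split {p1,p2,p5,p7,p8,p10,p11,p12,p13,p14} by δ(·,1) → {p1,p2,p5,p7,p8,p10,p12,p14} and {p11,p13}.
Split {p1,p2,p5,p7,p8,p10,p12,p14} by δ(·,0) → {p1,p5,p10,p12} and {p2,p7,p8,p14}.
Split {p2,p7,p8,p14} by δ(·,1) → {p7,p8,p14} and {p2}.
The partition is now stable with 5 blocks: {p3} | {p1,p5,p10,p12} | {p11,p13} | {p7,p8,p14} | {p2}.
State p8 belongs to the block {p7,p8,p14}, which has 3 states.

3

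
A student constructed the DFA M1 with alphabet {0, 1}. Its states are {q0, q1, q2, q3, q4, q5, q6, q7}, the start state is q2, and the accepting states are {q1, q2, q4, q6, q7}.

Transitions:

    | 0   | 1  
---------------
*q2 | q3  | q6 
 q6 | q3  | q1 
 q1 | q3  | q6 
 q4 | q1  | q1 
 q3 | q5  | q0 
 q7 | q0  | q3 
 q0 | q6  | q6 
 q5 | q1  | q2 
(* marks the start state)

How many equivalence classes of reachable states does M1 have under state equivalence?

3

First remove the unreachable states {q4,q7}; 6 states remain.
Start with accepting vs non-accepting: {q1,q2,q6} | {q0,q3,q5}.
Split {q0,q3,q5} by δ(·,0) → {q0,q5} and {q3}.
Stable partition: {q1,q2,q6} | {q0,q5} | {q3} — 3 equivalence classes.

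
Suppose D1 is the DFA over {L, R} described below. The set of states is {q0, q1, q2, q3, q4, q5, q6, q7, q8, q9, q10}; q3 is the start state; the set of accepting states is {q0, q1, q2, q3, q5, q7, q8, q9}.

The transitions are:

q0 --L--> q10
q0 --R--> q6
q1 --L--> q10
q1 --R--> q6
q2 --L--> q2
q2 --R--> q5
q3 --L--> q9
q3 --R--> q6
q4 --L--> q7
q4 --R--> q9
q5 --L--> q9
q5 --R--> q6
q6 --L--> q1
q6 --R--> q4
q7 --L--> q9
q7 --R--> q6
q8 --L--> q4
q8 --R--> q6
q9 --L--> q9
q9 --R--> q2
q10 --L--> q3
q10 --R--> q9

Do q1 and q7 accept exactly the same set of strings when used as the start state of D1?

First remove the unreachable states {q0,q8}; 9 states remain.
Initial partition by acceptance: {q1,q2,q3,q5,q7,q9} | {q4,q6,q10}.
On input L, block {q1,q2,q3,q5,q7,q9} splits into {q2,q3,q5,q7,q9} and {q1}.
Split {q2,q3,q5,q7,q9} by δ(·,R) → {q3,q5,q7} and {q2,q9}.
On input L, block {q4,q6,q10} splits into {q4,q10} and {q6}.
Refine {q2,q9} on symbol R: members go to different blocks, giving {q2} and {q9}.
Stable partition: {q3,q5,q7} | {q4,q10} | {q1} | {q2} | {q6} | {q9} — 6 equivalence classes.
q1 and q7 end up in different blocks, so they are distinguishable. For instance, the string 'L' is accepted from only q7.

No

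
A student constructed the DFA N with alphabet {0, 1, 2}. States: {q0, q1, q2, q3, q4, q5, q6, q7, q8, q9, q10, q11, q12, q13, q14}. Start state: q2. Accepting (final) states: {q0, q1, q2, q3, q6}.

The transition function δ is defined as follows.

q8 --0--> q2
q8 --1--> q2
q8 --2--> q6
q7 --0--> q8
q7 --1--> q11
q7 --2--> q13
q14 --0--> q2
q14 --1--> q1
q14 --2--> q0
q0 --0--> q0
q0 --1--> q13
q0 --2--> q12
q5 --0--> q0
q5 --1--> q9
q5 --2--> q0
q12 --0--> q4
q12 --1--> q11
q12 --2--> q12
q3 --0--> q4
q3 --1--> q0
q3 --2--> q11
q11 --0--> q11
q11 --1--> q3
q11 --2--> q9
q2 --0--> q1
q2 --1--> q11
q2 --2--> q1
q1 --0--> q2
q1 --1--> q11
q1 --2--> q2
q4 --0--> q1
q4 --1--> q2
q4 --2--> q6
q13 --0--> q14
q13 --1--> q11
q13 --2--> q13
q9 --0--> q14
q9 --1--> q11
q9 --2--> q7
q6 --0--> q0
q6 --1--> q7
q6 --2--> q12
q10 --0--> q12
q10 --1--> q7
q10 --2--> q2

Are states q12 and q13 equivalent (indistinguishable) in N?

States {q5,q10} cannot be reached from the start state, so discard them.
P0 = {q0,q1,q2,q3,q6} | {q4,q7,q8,q9,q11,q12,q13,q14}.
On input 0, block {q0,q1,q2,q3,q6} splits into {q0,q1,q2,q6} and {q3}.
Refine {q0,q1,q2,q6} on symbol 2: members go to different blocks, giving {q0,q6} and {q1,q2}.
Split {q4,q7,q8,q9,q11,q12,q13,q14} by δ(·,0) → {q7,q9,q11,q12,q13} and {q4,q8,q14}.
Split {q7,q9,q11,q12,q13} by δ(·,0) → {q7,q9,q12,q13} and {q11}.
Stable partition: {q0,q6} | {q7,q9,q12,q13} | {q3} | {q1,q2} | {q4,q8,q14} | {q11} — 6 equivalence classes.
q12 and q13 lie in the same block of the stable partition, so they are equivalent — no string distinguishes them.

Yes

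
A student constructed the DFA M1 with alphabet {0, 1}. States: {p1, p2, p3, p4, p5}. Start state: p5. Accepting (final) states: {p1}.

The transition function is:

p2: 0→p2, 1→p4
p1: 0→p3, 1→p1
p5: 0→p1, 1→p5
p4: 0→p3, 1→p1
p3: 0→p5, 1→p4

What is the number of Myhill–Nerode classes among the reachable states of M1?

4

Reachable states from the start: {p1,p3,p4,p5}. Unreachable: {p2} — drop them.
P0 = {p1} | {p3,p4,p5}.
On input 0, block {p3,p4,p5} splits into {p3,p4} and {p5}.
Split {p3,p4} by δ(·,0) → {p3} and {p4}.
Stable partition: {p1} | {p3} | {p5} | {p4} — 4 equivalence classes.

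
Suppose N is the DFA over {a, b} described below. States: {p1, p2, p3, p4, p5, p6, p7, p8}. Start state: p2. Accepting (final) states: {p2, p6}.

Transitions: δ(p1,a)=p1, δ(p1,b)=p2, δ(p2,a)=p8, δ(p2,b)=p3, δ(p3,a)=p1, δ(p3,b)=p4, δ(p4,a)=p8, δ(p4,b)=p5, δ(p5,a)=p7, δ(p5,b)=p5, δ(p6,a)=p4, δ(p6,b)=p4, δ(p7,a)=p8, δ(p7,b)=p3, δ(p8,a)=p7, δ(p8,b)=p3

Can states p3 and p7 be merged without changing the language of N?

No

First remove the unreachable states {p6}; 7 states remain.
Initial partition by acceptance: {p2} | {p1,p3,p4,p5,p7,p8}.
Split {p1,p3,p4,p5,p7,p8} by δ(·,b) → {p3,p4,p5,p7,p8} and {p1}.
Refine {p3,p4,p5,p7,p8} on symbol a: members go to different blocks, giving {p4,p5,p7,p8} and {p3}.
Refine {p4,p5,p7,p8} on symbol b: members go to different blocks, giving {p4,p5} and {p7,p8}.
No further refinement is possible. Final partition (5 blocks): {p2} | {p4,p5} | {p1} | {p3} | {p7,p8}.
p3 and p7 end up in different blocks, so they are distinguishable. For instance, the string 'ab' is accepted from only p3.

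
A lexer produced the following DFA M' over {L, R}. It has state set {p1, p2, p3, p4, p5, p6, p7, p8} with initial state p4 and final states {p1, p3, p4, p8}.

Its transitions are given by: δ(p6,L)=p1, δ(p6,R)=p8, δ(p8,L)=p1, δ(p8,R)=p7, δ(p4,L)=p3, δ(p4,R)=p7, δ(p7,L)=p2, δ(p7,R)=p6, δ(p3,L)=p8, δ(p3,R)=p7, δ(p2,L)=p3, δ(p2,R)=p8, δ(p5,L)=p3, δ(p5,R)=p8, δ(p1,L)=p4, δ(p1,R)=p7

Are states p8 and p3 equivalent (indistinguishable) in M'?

First remove the unreachable states {p5}; 7 states remain.
Initial partition by acceptance: {p1,p3,p4,p8} | {p2,p6,p7}.
On input L, block {p2,p6,p7} splits into {p2,p6} and {p7}.
The partition is now stable with 3 blocks: {p1,p3,p4,p8} | {p2,p6} | {p7}.
p8 and p3 lie in the same block of the stable partition, so they are equivalent — no string distinguishes them.

Yes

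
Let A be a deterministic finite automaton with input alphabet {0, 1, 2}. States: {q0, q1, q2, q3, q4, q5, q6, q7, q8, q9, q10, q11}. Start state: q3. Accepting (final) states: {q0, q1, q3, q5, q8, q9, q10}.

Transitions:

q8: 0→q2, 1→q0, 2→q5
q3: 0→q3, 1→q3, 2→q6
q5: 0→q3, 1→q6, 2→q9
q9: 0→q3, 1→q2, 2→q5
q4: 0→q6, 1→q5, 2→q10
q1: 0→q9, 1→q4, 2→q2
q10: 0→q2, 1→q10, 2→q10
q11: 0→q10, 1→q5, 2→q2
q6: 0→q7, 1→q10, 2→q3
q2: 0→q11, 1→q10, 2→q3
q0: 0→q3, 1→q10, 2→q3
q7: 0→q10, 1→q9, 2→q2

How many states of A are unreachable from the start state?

4

Starting at q3 and following transitions, the reachable set is {q2, q3, q5, q6, q7, q9, q10, q11}. That leaves q0, q1, q4, q8 unreachable — 4 in total.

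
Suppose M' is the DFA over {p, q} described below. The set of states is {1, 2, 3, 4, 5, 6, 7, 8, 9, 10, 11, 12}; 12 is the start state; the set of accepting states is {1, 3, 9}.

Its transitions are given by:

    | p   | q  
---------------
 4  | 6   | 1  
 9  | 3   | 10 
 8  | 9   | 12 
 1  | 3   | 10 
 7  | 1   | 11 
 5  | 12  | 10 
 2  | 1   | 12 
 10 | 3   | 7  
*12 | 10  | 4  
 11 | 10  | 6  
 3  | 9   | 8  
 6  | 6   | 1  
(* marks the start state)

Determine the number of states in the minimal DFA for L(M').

6

First remove the unreachable states {2,5}; 10 states remain.
P0 = {1,3,9} | {4,6,7,8,10,11,12}.
On input p, block {4,6,7,8,10,11,12} splits into {4,6,11,12} and {7,8,10}.
Refine {4,6,11,12} on symbol p: members go to different blocks, giving {4,6} and {11,12}.
Split {7,8,10} by δ(·,q) → {7,8} and {10}.
On input q, block {1,3,9} splits into {1,9} and {3}.
Stable partition: {1,9} | {4,6} | {7,8} | {11,12} | {10} | {3} — 6 equivalence classes.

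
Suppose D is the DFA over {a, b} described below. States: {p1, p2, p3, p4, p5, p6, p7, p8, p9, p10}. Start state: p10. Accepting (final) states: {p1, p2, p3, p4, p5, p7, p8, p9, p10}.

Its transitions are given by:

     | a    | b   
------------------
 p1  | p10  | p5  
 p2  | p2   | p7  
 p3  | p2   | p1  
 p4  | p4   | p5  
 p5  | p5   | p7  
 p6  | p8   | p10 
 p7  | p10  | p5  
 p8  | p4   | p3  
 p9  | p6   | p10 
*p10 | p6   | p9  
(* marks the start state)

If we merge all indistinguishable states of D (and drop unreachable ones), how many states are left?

P0 = {p1,p2,p3,p4,p5,p7,p8,p9,p10} | {p6}.
Split {p1,p2,p3,p4,p5,p7,p8,p9,p10} by δ(·,a) → {p1,p2,p3,p4,p5,p7,p8} and {p9,p10}.
On input a, block {p1,p2,p3,p4,p5,p7,p8} splits into {p2,p3,p4,p5,p8} and {p1,p7}.
Split {p2,p3,p4,p5,p8} by δ(·,b) → {p2,p3,p5} and {p4,p8}.
The partition is now stable with 5 blocks: {p2,p3,p5} | {p6} | {p9,p10} | {p1,p7} | {p4,p8}.

5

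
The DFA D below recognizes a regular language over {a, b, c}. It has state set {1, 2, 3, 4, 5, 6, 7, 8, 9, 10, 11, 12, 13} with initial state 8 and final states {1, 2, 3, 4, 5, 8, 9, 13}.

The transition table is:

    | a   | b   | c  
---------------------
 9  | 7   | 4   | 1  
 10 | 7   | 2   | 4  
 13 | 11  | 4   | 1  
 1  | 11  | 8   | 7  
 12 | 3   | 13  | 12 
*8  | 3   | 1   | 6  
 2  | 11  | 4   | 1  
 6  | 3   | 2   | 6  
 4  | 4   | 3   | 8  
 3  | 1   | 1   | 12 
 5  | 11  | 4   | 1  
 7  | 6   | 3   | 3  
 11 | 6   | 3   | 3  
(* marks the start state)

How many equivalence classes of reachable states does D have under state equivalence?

7

First remove the unreachable states {5,9,10}; 10 states remain.
Start with accepting vs non-accepting: {1,2,3,4,8,13} | {6,7,11,12}.
Split {1,2,3,4,8,13} by δ(·,a) → {1,2,13} and {3,4,8}.
On input c, block {1,2,13} splits into {2,13} and {1}.
On input a, block {6,7,11,12} splits into {6,12} and {7,11}.
Refine {3,4,8} on symbol a: members go to different blocks, giving {4,8} and {3}.
Refine {4,8} on symbol a: members go to different blocks, giving {4} and {8}.
The partition is now stable with 7 blocks: {2,13} | {6,12} | {4} | {1} | {7,11} | {3} | {8}.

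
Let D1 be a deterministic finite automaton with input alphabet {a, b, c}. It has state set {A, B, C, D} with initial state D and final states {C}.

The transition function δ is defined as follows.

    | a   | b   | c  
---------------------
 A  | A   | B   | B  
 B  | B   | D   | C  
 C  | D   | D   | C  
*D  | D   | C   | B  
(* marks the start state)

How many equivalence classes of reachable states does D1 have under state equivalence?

States {A} cannot be reached from the start state, so discard them.
Start with accepting vs non-accepting: {C} | {B,D}.
On input b, block {B,D} splits into {B} and {D}.
No further refinement is possible. Final partition (3 blocks): {C} | {B} | {D}.

3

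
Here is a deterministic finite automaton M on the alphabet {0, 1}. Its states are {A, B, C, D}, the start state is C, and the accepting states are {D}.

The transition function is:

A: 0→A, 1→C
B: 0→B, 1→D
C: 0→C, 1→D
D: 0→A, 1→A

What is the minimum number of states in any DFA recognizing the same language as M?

States {B} cannot be reached from the start state, so discard them.
P0 = {D} | {A,C}.
Split {A,C} by δ(·,1) → {A} and {C}.
Stable partition: {D} | {A} | {C} — 3 equivalence classes.

3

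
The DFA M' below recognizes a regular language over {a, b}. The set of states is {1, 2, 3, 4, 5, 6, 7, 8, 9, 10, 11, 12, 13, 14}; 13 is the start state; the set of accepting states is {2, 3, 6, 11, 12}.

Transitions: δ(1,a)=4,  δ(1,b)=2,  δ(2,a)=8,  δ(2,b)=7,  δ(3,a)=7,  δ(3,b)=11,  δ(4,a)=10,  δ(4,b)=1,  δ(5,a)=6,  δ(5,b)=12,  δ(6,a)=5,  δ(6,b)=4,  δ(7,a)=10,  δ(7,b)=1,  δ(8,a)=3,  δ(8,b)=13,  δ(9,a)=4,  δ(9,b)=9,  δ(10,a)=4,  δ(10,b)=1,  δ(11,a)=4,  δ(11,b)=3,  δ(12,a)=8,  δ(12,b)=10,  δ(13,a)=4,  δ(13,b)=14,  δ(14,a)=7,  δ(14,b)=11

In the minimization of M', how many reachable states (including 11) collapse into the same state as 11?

First remove the unreachable states {5,6,9,12}; 10 states remain.
P0 = {2,3,11} | {1,4,7,8,10,13,14}.
On input b, block {2,3,11} splits into {3,11} and {2}.
On input a, block {1,4,7,8,10,13,14} splits into {1,4,7,10,13,14} and {8}.
On input b, block {1,4,7,10,13,14} splits into {4,7,10,13} and {1} and {14}.
Refine {4,7,10,13} on symbol b: members go to different blocks, giving {4,7,10} and {13}.
Stable partition: {3,11} | {4,7,10} | {2} | {8} | {1} | {14} | {13} — 7 equivalence classes.
State 11 belongs to the block {3,11}, which has 2 states.

2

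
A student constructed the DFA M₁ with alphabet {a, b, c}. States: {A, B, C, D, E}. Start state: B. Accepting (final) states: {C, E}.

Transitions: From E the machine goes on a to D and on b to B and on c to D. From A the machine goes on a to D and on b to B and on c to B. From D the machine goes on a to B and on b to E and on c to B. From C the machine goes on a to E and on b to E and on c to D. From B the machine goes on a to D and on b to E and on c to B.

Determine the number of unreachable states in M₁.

2

Starting at B and following transitions, the reachable set is {B, D, E}. That leaves A, C unreachable — 2 in total.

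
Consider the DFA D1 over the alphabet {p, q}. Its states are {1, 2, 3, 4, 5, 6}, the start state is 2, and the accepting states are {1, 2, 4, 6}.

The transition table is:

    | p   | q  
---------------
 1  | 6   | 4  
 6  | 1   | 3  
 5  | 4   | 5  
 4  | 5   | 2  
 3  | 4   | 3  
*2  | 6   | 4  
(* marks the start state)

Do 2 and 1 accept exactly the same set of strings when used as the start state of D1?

Yes

All states are reachable from the start state.
Start with accepting vs non-accepting: {1,2,4,6} | {3,5}.
Split {1,2,4,6} by δ(·,p) → {1,2,6} and {4}.
Refine {1,2,6} on symbol q: members go to different blocks, giving {1,2} and {6}.
No further refinement is possible. Final partition (4 blocks): {1,2} | {3,5} | {4} | {6}.
2 and 1 lie in the same block of the stable partition, so they are equivalent — no string distinguishes them.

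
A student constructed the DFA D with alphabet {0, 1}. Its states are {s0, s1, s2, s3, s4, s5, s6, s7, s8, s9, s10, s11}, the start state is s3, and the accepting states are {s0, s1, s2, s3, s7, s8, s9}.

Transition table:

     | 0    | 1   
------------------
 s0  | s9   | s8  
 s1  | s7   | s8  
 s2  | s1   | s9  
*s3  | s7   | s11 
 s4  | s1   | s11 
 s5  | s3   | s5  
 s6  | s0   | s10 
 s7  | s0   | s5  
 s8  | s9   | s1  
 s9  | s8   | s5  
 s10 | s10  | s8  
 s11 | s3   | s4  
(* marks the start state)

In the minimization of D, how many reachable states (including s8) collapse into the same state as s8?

States {s2,s6,s10} cannot be reached from the start state, so discard them.
Start with accepting vs non-accepting: {s0,s1,s3,s7,s8,s9} | {s4,s5,s11}.
On input 1, block {s0,s1,s3,s7,s8,s9} splits into {s0,s1,s8} and {s3,s7,s9}.
Split {s4,s5,s11} by δ(·,0) → {s5,s11} and {s4}.
Refine {s5,s11} on symbol 1: members go to different blocks, giving {s5} and {s11}.
Split {s3,s7,s9} by δ(·,0) → {s7,s9} and {s3}.
No further refinement is possible. Final partition (6 blocks): {s0,s1,s8} | {s5} | {s7,s9} | {s4} | {s11} | {s3}.
The equivalence class containing s8 is {s0,s1,s8}, of size 3.

3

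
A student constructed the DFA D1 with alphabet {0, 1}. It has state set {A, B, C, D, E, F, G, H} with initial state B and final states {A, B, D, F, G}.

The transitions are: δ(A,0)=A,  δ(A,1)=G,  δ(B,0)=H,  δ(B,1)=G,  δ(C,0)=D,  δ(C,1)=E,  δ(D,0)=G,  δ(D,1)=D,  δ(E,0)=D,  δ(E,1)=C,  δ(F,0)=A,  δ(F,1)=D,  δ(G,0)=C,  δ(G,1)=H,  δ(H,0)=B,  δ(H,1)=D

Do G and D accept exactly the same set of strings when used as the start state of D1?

No

States {A,F} cannot be reached from the start state, so discard them.
Start with accepting vs non-accepting: {B,D,G} | {C,E,H}.
On input 0, block {B,D,G} splits into {B,G} and {D}.
Refine {B,G} on symbol 1: members go to different blocks, giving {B} and {G}.
Split {C,E,H} by δ(·,0) → {C,E} and {H}.
No further refinement is possible. Final partition (5 blocks): {B} | {C,E} | {D} | {G} | {H}.
G and D end up in different blocks, so they are distinguishable. For instance, the string '0' is accepted from only D.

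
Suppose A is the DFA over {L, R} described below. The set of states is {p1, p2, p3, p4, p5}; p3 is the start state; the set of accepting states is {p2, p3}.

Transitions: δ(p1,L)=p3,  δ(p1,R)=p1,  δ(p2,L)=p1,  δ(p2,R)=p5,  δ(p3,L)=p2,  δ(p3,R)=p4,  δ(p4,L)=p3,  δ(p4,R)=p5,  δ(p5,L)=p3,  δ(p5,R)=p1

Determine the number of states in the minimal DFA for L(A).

All states are reachable from the start state.
Start with accepting vs non-accepting: {p2,p3} | {p1,p4,p5}.
Split {p2,p3} by δ(·,L) → {p2} and {p3}.
Stable partition: {p2} | {p1,p4,p5} | {p3} — 3 equivalence classes.

3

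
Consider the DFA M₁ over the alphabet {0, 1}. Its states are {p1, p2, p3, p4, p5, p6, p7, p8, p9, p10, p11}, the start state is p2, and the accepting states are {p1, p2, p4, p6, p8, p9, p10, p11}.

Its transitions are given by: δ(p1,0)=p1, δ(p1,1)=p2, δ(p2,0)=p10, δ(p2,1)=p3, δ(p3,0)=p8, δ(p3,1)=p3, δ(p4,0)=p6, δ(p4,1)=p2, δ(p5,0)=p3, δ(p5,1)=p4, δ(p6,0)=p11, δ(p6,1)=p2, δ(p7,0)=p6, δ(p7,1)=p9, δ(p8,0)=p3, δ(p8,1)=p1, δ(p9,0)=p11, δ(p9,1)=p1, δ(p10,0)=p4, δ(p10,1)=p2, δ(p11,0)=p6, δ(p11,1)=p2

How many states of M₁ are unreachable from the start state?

Starting at p2 and following transitions, the reachable set is {p1, p2, p3, p4, p6, p8, p10, p11}. That leaves p5, p7, p9 unreachable — 3 in total.

3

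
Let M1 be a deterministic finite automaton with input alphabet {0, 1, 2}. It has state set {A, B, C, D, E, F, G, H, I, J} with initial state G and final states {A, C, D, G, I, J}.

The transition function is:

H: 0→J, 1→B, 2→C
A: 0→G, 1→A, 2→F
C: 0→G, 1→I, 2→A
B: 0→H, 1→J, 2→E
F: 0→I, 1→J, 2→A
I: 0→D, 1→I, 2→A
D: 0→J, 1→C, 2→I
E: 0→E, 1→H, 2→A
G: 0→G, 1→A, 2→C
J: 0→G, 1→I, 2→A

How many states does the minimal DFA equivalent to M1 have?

Reachable states from the start: {A,C,D,F,G,I,J}. Unreachable: {B,E,H} — drop them.
Initial partition by acceptance: {A,C,D,G,I,J} | {F}.
Split {A,C,D,G,I,J} by δ(·,2) → {C,D,G,I,J} and {A}.
Refine {C,D,G,I,J} on symbol 1: members go to different blocks, giving {C,D,I,J} and {G}.
On input 0, block {C,D,I,J} splits into {C,J} and {D,I}.
Refine {D,I} on symbol 0: members go to different blocks, giving {D} and {I}.
The partition is now stable with 6 blocks: {C,J} | {F} | {A} | {G} | {D} | {I}.

6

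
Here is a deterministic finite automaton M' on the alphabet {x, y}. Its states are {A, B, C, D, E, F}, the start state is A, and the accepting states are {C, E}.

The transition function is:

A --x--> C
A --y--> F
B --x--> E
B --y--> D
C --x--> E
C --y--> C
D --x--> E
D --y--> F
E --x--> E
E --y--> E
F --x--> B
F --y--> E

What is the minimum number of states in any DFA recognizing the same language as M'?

4

P0 = {C,E} | {A,B,D,F}.
Refine {A,B,D,F} on symbol x: members go to different blocks, giving {A,B,D} and {F}.
On input y, block {A,B,D} splits into {A,D} and {B}.
Stable partition: {C,E} | {A,D} | {F} | {B} — 4 equivalence classes.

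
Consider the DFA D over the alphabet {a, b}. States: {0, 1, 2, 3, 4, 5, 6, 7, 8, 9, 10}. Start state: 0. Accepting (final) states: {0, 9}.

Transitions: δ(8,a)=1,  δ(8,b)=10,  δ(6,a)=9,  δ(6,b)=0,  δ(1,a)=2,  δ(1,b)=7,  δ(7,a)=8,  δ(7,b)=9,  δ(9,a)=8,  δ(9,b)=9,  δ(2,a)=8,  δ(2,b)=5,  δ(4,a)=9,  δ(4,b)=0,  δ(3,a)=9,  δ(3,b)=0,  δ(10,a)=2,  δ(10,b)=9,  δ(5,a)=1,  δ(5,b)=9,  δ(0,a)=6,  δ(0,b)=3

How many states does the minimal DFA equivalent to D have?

5

First remove the unreachable states {4}; 10 states remain.
Initial partition by acceptance: {0,9} | {1,2,3,5,6,7,8,10}.
On input b, block {0,9} splits into {0} and {9}.
Split {1,2,3,5,6,7,8,10} by δ(·,a) → {1,2,5,7,8,10} and {3,6}.
Refine {1,2,5,7,8,10} on symbol b: members go to different blocks, giving {1,2,8} and {5,7,10}.
The partition is now stable with 5 blocks: {0} | {1,2,8} | {9} | {3,6} | {5,7,10}.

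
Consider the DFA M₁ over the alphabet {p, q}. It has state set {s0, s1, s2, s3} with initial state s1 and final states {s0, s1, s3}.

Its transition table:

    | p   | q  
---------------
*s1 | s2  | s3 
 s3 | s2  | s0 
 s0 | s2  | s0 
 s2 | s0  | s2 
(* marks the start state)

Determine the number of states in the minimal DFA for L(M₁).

Start with accepting vs non-accepting: {s0,s1,s3} | {s2}.
No further refinement is possible. Final partition (2 blocks): {s0,s1,s3} | {s2}.

2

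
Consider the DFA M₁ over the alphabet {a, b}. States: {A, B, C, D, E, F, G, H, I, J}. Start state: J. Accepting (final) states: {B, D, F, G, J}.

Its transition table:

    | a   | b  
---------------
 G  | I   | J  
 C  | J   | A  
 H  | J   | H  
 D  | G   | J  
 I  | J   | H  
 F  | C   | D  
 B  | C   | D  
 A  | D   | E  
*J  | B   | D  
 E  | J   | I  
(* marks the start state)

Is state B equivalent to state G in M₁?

Reachable states from the start: {A,B,C,D,E,G,H,I,J}. Unreachable: {F} — drop them.
P0 = {B,D,G,J} | {A,C,E,H,I}.
Refine {B,D,G,J} on symbol a: members go to different blocks, giving {B,G} and {D,J}.
Stable partition: {B,G} | {A,C,E,H,I} | {D,J} — 3 equivalence classes.
B and G lie in the same block of the stable partition, so they are equivalent — no string distinguishes them.

Yes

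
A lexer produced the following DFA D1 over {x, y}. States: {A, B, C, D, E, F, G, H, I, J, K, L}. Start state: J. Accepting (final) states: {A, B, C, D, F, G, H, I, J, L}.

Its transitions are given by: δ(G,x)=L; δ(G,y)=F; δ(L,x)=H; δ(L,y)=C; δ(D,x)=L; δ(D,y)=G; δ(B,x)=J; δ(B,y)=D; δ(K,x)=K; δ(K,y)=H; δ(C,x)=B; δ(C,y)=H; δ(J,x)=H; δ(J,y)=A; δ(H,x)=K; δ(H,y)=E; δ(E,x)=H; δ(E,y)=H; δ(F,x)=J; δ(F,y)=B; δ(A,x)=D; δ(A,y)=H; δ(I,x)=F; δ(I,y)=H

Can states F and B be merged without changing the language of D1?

Yes

First remove the unreachable states {I}; 11 states remain.
Start with accepting vs non-accepting: {A,B,C,D,F,G,H,J,L} | {E,K}.
On input x, block {A,B,C,D,F,G,H,J,L} splits into {A,B,C,D,F,G,J,L} and {H}.
Split {A,B,C,D,F,G,J,L} by δ(·,x) → {A,B,C,D,F,G} and {J,L}.
On input x, block {A,B,C,D,F,G} splits into {B,D,F,G} and {A,C}.
Refine {E,K} on symbol x: members go to different blocks, giving {E} and {K}.
No further refinement is possible. Final partition (6 blocks): {B,D,F,G} | {E} | {H} | {J,L} | {A,C} | {K}.
F and B lie in the same block of the stable partition, so they are equivalent — no string distinguishes them.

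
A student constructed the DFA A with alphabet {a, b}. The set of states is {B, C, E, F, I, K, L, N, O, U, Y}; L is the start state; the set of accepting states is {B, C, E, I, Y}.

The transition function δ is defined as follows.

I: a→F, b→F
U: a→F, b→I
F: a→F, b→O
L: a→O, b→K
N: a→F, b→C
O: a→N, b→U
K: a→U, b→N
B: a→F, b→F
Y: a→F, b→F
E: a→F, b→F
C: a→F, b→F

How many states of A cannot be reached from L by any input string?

3

BFS from L reaches {C, F, I, K, L, N, O, U}; the 3 state(s) B, E, Y are never visited.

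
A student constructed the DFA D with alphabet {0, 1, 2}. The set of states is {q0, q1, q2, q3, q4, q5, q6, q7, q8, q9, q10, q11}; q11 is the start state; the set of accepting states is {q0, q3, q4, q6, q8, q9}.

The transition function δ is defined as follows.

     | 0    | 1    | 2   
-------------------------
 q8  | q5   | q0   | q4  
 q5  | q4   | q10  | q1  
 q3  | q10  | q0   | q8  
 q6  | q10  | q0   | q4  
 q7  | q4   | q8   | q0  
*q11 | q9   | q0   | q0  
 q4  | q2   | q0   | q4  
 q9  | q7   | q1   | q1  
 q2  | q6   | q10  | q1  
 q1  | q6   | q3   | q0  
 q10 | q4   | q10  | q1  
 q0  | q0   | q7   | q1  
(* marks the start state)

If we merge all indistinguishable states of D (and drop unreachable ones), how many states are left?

6

Every state is reachable, so we keep all 12.
P0 = {q0,q3,q4,q6,q8,q9} | {q1,q2,q5,q7,q10,q11}.
On input 0, block {q0,q3,q4,q6,q8,q9} splits into {q3,q4,q6,q8,q9} and {q0}.
Refine {q3,q4,q6,q8,q9} on symbol 1: members go to different blocks, giving {q3,q4,q6,q8} and {q9}.
Split {q1,q2,q5,q7,q10,q11} by δ(·,0) → {q1,q2,q5,q7,q10} and {q11}.
Refine {q1,q2,q5,q7,q10} on symbol 1: members go to different blocks, giving {q2,q5,q10} and {q1,q7}.
No further refinement is possible. Final partition (6 blocks): {q3,q4,q6,q8} | {q2,q5,q10} | {q0} | {q9} | {q11} | {q1,q7}.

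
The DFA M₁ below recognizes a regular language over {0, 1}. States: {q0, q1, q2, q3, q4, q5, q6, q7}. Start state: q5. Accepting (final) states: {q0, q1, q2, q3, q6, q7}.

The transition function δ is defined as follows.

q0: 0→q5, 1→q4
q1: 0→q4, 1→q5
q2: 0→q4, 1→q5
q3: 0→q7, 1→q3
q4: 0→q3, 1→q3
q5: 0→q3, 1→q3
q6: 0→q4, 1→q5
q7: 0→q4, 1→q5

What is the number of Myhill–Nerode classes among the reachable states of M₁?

States {q0,q1,q2,q6} cannot be reached from the start state, so discard them.
Start with accepting vs non-accepting: {q3,q7} | {q4,q5}.
On input 0, block {q3,q7} splits into {q3} and {q7}.
Stable partition: {q3} | {q4,q5} | {q7} — 3 equivalence classes.

3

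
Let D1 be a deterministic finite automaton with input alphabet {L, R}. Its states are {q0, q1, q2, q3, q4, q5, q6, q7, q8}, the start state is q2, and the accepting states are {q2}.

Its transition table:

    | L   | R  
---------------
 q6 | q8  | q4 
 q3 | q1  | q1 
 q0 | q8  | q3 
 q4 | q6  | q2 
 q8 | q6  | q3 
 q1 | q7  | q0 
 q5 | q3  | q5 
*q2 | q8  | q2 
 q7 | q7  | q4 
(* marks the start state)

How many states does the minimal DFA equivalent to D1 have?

First remove the unreachable states {q5}; 8 states remain.
Initial partition by acceptance: {q2} | {q0,q1,q3,q4,q6,q7,q8}.
On input R, block {q0,q1,q3,q4,q6,q7,q8} splits into {q0,q1,q3,q6,q7,q8} and {q4}.
Refine {q0,q1,q3,q6,q7,q8} on symbol R: members go to different blocks, giving {q0,q1,q3,q8} and {q6,q7}.
On input L, block {q0,q1,q3,q8} splits into {q0,q3} and {q1,q8}.
Refine {q0,q3} on symbol R: members go to different blocks, giving {q0} and {q3}.
Split {q6,q7} by δ(·,L) → {q6} and {q7}.
On input L, block {q1,q8} splits into {q1} and {q8}.
The partition is now stable with 8 blocks: {q2} | {q0} | {q4} | {q6} | {q1} | {q3} | {q7} | {q8}.

8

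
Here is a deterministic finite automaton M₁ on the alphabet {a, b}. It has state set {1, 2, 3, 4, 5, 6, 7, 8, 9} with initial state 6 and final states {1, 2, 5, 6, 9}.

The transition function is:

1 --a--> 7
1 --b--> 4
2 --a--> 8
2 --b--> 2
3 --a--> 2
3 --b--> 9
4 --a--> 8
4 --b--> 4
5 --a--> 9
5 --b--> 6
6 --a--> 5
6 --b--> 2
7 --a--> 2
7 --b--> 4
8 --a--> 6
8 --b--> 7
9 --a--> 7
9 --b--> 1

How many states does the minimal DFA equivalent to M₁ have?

States {3} cannot be reached from the start state, so discard them.
Initial partition by acceptance: {1,2,5,6,9} | {4,7,8}.
On input a, block {1,2,5,6,9} splits into {1,2,9} and {5,6}.
On input b, block {1,2,9} splits into {2,9} and {1}.
Refine {2,9} on symbol b: members go to different blocks, giving {2} and {9}.
On input a, block {4,7,8} splits into {4} and {7} and {8}.
Split {5,6} by δ(·,a) → {5} and {6}.
Stable partition: {2} | {4} | {5} | {1} | {9} | {7} | {8} | {6} — 8 equivalence classes.

8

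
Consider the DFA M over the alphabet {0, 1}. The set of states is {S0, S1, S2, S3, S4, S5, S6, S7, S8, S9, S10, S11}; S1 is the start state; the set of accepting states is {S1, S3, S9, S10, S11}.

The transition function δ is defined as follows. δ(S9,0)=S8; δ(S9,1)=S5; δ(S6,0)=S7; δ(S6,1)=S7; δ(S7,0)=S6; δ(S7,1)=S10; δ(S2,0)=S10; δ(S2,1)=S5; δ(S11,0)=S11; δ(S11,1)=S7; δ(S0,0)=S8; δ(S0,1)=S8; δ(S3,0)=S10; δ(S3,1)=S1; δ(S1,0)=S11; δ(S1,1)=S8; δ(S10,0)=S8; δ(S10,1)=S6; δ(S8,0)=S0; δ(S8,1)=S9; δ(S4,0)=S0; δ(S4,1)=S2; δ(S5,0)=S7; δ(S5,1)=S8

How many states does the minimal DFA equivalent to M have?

First remove the unreachable states {S2,S3,S4}; 9 states remain.
Initial partition by acceptance: {S1,S9,S10,S11} | {S0,S5,S6,S7,S8}.
On input 0, block {S1,S9,S10,S11} splits into {S1,S11} and {S9,S10}.
On input 1, block {S0,S5,S6,S7,S8} splits into {S0,S5,S6} and {S7,S8}.
The partition is now stable with 4 blocks: {S1,S11} | {S0,S5,S6} | {S9,S10} | {S7,S8}.

4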